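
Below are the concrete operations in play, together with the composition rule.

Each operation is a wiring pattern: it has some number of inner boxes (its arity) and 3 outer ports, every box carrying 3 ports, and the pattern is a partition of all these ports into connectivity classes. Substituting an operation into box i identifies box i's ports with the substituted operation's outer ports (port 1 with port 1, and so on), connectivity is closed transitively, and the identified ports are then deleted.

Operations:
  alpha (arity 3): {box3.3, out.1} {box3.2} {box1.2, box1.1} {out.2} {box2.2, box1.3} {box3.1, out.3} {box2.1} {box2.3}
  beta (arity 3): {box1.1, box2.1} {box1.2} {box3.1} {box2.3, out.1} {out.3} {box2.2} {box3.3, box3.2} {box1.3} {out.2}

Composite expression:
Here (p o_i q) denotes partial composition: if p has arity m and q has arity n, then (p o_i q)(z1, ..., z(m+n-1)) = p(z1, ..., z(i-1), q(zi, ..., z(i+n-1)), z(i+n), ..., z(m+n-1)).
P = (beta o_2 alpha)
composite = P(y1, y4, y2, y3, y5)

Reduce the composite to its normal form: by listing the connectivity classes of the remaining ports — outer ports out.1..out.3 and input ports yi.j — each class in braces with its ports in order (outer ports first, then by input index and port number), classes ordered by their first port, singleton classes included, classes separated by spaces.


{out.1, y3.1} {out.2} {out.3} {y1.1, y3.3} {y1.2} {y1.3} {y2.1} {y2.2, y4.3} {y2.3} {y3.2} {y4.1, y4.2} {y5.1} {y5.2, y5.3}

Connectivity passes through glued beta-boundaries; trace each wire chain.
the subtree at alpha composes to {out.1, y3.3} {out.2} {out.3, y3.1} {y2.1} {y2.2, y4.3} {y2.3} {y3.2} {y4.1, y4.2} on (y4, y2, y3); out.j = own outer ports
the subtree at beta composes to {out.1, y3.1} {out.2} {out.3} {y1.1, y3.3} {y1.2} {y1.3} {y2.1} {y2.2, y4.3} {y2.3} {y3.2} {y4.1, y4.2} {y5.1} {y5.2, y5.3} on (y1, y4, y2, y3, y5); out.j = own outer ports


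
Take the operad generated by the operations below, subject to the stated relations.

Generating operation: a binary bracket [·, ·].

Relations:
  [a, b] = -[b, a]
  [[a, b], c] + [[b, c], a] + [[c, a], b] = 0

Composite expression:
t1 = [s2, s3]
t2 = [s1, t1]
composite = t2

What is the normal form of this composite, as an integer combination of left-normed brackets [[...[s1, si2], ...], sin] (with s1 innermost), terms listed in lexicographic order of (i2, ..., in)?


Left-normed coefficients sit on the s1-initial expansion words.
Composite bracket: [s1, [s2, s3]]
Expanding via [a, b] = ab - ba: 4 signed words (2^2 = 4).
Words beginning with s1 determine it all:
  s1s2s3 appears with sign +1, giving the term +[[s1, s2], s3]
  s1s3s2 appears with sign -1, giving the term -[[s1, s3], s2]

[[s1, s2], s3] - [[s1, s3], s2]


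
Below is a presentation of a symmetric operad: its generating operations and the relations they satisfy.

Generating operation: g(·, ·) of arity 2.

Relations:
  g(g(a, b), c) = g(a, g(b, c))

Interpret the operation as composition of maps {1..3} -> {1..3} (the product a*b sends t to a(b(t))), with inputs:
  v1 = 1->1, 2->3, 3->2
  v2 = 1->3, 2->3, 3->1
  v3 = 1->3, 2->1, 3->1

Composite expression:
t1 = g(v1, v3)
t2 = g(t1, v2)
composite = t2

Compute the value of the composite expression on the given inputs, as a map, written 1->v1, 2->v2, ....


1->1, 2->1, 3->2


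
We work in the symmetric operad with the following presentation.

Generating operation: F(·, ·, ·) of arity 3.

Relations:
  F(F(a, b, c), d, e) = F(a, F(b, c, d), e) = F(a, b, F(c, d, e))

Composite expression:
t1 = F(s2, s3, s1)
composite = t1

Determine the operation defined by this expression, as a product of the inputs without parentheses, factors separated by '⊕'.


s2 ⊕ s3 ⊕ s1

Every regrouping of F is equal, so read the s-inputs in written order.
F(s2, s3, s1) reduces to s2 ⊕ s3 ⊕ s1


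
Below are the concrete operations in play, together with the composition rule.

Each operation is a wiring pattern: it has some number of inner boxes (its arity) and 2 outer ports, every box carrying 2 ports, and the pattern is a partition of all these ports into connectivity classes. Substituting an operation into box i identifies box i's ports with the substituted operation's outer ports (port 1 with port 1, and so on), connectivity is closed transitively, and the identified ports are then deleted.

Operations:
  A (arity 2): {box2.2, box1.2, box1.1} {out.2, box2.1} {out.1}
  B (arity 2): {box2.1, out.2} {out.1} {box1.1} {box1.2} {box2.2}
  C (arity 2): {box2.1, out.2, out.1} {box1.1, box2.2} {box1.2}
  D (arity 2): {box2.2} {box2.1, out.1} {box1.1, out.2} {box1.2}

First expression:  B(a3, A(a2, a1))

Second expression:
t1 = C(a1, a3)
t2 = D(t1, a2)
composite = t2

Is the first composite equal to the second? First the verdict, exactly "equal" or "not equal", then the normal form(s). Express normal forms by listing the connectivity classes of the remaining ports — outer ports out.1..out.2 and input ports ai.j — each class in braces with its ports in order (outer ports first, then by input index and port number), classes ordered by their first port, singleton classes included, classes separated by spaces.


not equal — first {out.1} {out.2} {a1.1} {a1.2, a2.1, a2.2} {a3.1} {a3.2}, second {out.1, a2.1} {out.2, a3.1} {a1.1, a3.2} {a1.2} {a2.2}

Reducing the first expression gives {out.1} {out.2} {a1.1} {a1.2, a2.1, a2.2} {a3.1} {a3.2}
Reducing the second expression gives {out.1, a2.1} {out.2, a3.1} {a1.1, a3.2} {a1.2} {a2.2}
They disagree, so not equal.


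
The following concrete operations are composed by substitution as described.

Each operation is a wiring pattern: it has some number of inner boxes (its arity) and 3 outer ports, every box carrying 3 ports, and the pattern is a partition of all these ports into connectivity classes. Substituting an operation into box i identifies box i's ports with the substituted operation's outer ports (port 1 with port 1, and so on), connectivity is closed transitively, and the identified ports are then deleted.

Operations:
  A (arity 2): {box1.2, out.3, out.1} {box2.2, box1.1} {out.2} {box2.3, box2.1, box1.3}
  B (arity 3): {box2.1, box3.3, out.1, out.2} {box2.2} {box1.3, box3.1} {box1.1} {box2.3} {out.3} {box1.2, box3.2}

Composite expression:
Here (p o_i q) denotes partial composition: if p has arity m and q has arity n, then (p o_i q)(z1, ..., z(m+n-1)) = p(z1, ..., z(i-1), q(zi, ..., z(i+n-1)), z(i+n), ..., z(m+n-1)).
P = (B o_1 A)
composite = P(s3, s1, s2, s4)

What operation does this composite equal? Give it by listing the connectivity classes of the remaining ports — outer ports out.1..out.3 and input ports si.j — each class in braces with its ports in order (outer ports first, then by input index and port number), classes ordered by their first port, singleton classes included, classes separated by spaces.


After gluing at B, chains via deleted ports link the s-ports.
composing A on (s3, s1), with out.j its own outer ports: {out.1, out.3, s3.2} {out.2} {s1.1, s1.3, s3.3} {s1.2, s3.1}
composing B on (s3, s1, s2, s4), with out.j its own outer ports: {out.1, out.2, s2.1, s4.3} {out.3} {s1.1, s1.3, s3.3} {s1.2, s3.1} {s2.2} {s2.3} {s3.2, s4.1} {s4.2}

{out.1, out.2, s2.1, s4.3} {out.3} {s1.1, s1.3, s3.3} {s1.2, s3.1} {s2.2} {s2.3} {s3.2, s4.1} {s4.2}


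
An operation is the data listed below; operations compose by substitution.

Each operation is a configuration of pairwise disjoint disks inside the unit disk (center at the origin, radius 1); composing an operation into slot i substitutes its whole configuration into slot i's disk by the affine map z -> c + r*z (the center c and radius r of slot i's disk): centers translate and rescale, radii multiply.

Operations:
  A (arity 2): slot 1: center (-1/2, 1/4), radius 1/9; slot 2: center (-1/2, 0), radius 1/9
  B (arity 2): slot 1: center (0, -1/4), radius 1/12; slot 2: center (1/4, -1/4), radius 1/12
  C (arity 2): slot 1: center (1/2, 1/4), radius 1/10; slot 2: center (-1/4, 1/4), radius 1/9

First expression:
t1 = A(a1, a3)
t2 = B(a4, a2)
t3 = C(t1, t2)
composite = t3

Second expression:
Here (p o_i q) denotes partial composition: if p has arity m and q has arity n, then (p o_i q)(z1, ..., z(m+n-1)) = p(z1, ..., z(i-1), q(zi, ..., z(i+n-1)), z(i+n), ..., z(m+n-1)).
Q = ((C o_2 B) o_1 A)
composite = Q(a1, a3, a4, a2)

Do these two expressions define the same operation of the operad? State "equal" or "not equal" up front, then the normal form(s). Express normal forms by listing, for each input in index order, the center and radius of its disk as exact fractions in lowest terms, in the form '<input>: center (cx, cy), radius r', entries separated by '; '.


Normal form of the first expression: a1: center (9/20, 11/40), radius 1/90; a2: center (-2/9, 2/9), radius 1/108; a3: center (9/20, 1/4), radius 1/90; a4: center (-1/4, 2/9), radius 1/108
Normal form of the second expression: a1: center (9/20, 11/40), radius 1/90; a2: center (-2/9, 2/9), radius 1/108; a3: center (9/20, 1/4), radius 1/90; a4: center (-1/4, 2/9), radius 1/108
The forms coincide; equal.

equal — both sides give a1: center (9/20, 11/40), radius 1/90; a2: center (-2/9, 2/9), radius 1/108; a3: center (9/20, 1/4), radius 1/90; a4: center (-1/4, 2/9), radius 1/108


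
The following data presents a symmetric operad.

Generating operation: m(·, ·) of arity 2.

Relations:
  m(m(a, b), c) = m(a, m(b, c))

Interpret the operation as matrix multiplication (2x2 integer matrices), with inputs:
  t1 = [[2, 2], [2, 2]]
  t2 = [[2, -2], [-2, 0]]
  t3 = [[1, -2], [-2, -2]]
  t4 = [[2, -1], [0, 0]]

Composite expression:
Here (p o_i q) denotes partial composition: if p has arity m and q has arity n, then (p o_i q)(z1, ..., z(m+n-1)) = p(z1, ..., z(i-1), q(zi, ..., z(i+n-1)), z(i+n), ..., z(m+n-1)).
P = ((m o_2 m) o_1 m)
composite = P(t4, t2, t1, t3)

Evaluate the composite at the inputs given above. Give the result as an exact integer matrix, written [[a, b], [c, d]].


[[-4, -16], [0, 0]]

m(t4, t2) = [[6, -4], [0, 0]]
m(t1, t3) = [[-2, -8], [-2, -8]]
m(m(t4, t2), m(t1, t3)) = [[-4, -16], [0, 0]]


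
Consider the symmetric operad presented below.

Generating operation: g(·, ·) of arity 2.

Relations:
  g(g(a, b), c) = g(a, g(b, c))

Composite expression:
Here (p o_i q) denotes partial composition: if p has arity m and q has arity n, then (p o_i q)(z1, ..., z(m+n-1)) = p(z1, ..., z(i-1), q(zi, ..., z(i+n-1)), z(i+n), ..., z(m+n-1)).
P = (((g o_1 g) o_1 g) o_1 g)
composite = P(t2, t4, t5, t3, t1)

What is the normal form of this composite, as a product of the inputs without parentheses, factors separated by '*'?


t2 * t4 * t5 * t3 * t1

Key point: g is associative — brackets drop, the t-order remains.
g(t2, t4) flattens to t2 * t4
g(g(t2, t4), t5) flattens to t2 * t4 * t5
g(g(g(t2, t4), t5), t3) flattens to t2 * t4 * t5 * t3
g(g(g(g(t2, t4), t5), t3), t1) flattens to t2 * t4 * t5 * t3 * t1


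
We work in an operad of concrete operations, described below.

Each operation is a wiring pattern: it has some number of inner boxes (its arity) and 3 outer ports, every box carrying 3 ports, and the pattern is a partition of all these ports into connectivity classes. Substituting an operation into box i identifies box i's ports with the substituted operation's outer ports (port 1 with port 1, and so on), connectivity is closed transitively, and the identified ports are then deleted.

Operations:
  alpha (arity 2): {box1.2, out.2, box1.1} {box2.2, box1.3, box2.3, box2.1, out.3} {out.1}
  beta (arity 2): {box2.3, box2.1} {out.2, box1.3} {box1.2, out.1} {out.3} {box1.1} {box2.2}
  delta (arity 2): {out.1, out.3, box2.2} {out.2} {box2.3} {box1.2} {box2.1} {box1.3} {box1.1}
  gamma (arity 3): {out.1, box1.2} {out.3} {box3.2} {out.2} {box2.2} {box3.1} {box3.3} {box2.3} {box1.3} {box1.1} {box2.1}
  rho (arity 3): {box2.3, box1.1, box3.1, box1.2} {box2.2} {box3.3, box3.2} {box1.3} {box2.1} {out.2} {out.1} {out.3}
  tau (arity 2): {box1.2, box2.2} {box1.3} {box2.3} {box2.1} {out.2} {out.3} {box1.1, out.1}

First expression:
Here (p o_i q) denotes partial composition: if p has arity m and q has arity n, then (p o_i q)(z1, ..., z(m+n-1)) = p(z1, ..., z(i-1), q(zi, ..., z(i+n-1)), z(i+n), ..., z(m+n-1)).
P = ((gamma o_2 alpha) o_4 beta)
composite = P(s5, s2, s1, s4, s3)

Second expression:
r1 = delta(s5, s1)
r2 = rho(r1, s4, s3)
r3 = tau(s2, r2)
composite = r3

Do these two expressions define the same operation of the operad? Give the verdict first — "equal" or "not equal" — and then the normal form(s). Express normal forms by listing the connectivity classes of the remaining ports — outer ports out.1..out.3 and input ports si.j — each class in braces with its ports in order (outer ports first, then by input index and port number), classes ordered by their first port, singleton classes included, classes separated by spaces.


not equal; first: {out.1, s5.2} {out.2} {out.3} {s1.1, s1.2, s1.3, s2.3} {s2.1, s2.2} {s3.1, s3.3} {s3.2} {s4.1} {s4.2} {s4.3} {s5.1} {s5.3}; second: {out.1, s2.1} {out.2} {out.3} {s1.1} {s1.2, s3.1, s4.3} {s1.3} {s2.2} {s2.3} {s3.2, s3.3} {s4.1} {s4.2} {s5.1} {s5.2} {s5.3}

The first expression reduces to {out.1, s5.2} {out.2} {out.3} {s1.1, s1.2, s1.3, s2.3} {s2.1, s2.2} {s3.1, s3.3} {s3.2} {s4.1} {s4.2} {s4.3} {s5.1} {s5.3}
The second expression reduces to {out.1, s2.1} {out.2} {out.3} {s1.1} {s1.2, s3.1, s4.3} {s1.3} {s2.2} {s2.3} {s3.2, s3.3} {s4.1} {s4.2} {s5.1} {s5.2} {s5.3}
They disagree, so not equal.


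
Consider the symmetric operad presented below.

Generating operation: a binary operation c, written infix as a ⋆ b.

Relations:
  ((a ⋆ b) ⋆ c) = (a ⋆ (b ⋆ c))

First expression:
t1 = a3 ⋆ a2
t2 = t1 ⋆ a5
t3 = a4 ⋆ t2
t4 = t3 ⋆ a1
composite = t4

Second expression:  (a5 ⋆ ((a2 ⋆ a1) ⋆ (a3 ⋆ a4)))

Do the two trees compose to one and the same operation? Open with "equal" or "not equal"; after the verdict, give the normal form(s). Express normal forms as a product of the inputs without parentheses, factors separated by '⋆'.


not equal; the first gives a4 ⋆ a3 ⋆ a2 ⋆ a5 ⋆ a1 and the second a5 ⋆ a2 ⋆ a1 ⋆ a3 ⋆ a4

The first expression reduces to a4 ⋆ a3 ⋆ a2 ⋆ a5 ⋆ a1
The second expression reduces to a5 ⋆ a2 ⋆ a1 ⋆ a3 ⋆ a4
The normal forms differ: not equal.


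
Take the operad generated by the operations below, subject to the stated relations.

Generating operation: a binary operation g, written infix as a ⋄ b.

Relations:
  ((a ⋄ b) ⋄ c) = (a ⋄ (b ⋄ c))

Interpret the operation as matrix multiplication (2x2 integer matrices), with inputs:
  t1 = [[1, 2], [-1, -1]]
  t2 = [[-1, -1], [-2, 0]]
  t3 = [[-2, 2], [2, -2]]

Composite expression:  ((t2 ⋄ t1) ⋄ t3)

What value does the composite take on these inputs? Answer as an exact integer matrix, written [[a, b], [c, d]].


[[-2, 2], [-4, 4]]

(t2 ⋄ t1) = [[0, -1], [-2, -4]]
((t2 ⋄ t1) ⋄ t3) = [[-2, 2], [-4, 4]]


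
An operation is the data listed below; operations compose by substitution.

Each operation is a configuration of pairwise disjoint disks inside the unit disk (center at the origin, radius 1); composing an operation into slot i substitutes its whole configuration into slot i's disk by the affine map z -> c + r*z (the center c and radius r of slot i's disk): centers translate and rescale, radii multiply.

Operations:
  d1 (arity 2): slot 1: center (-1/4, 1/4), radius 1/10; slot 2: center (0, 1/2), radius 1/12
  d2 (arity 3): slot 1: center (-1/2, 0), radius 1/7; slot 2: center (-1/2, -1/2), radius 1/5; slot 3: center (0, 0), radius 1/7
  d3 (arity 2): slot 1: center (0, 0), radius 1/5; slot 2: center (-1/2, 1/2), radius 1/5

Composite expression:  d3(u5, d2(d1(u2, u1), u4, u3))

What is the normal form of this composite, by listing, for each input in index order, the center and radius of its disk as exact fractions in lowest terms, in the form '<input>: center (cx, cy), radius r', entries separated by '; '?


u1: center (-3/5, 18/35), radius 1/420; u2: center (-17/28, 71/140), radius 1/350; u3: center (-1/2, 1/2), radius 1/35; u4: center (-3/5, 2/5), radius 1/25; u5: center (0, 0), radius 1/5

Only the slot chain above each u matters under d3; compose those maps.
input u5: applying the 1 nested substitution gives center (0, 0), radius 1/5
input u2: applying the 3 nested substitutions gives center (-17/28, 71/140), radius 1/350
input u1: applying the 3 nested substitutions gives center (-3/5, 18/35), radius 1/420
input u4: applying the 2 nested substitutions gives center (-3/5, 2/5), radius 1/25
input u3: applying the 2 nested substitutions gives center (-1/2, 1/2), radius 1/35


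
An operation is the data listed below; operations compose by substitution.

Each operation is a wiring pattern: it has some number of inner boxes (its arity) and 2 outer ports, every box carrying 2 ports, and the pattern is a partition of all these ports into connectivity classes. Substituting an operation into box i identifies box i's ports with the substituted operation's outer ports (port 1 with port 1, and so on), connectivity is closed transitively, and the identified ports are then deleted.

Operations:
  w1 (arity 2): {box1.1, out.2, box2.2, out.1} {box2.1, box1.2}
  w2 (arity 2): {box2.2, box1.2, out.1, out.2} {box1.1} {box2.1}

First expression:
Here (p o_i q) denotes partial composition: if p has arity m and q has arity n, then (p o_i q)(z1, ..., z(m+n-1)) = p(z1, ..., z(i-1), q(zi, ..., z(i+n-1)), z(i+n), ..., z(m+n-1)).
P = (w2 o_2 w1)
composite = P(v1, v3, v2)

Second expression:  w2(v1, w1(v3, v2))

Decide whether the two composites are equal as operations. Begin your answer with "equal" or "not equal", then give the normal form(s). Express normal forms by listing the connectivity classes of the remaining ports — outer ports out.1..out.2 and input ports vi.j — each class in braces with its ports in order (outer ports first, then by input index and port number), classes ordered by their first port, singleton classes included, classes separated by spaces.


The first expression, normalized: {out.1, out.2, v1.2, v2.2, v3.1} {v1.1} {v2.1, v3.2}
The second expression, normalized: {out.1, out.2, v1.2, v2.2, v3.1} {v1.1} {v2.1, v3.2}
The forms coincide; equal.

equal; both compose to {out.1, out.2, v1.2, v2.2, v3.1} {v1.1} {v2.1, v3.2}


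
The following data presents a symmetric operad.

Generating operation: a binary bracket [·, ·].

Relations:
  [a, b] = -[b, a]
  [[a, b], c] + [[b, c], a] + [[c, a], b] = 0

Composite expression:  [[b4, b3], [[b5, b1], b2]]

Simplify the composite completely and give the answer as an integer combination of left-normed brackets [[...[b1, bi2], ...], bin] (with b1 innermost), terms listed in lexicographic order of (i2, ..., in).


-[[[[b1, b5], b2], b3], b4] + [[[[b1, b5], b2], b4], b3]


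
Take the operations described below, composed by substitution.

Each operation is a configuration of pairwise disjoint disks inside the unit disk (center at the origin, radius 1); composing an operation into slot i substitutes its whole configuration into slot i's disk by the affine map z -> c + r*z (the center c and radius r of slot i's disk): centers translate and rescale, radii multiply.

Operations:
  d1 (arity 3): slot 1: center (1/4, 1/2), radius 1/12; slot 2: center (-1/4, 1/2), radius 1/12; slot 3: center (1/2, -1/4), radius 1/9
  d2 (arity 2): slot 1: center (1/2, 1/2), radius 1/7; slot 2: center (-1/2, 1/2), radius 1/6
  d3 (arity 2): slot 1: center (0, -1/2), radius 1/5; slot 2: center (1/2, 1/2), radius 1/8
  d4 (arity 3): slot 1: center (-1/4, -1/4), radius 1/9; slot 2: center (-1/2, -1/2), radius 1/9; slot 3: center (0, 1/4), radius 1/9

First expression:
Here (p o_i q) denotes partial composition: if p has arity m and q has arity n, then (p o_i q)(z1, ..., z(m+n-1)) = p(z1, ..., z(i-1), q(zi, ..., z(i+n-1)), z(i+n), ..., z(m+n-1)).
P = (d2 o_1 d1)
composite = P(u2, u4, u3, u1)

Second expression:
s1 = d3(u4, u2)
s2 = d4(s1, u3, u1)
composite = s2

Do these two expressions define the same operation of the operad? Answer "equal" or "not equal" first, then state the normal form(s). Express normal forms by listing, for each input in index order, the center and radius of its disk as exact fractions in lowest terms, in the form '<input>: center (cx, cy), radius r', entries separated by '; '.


The first expression reduces to u1: center (-1/2, 1/2), radius 1/6; u2: center (15/28, 4/7), radius 1/84; u3: center (4/7, 13/28), radius 1/63; u4: center (13/28, 4/7), radius 1/84
The second expression reduces to u1: center (0, 1/4), radius 1/9; u2: center (-7/36, -7/36), radius 1/72; u3: center (-1/2, -1/2), radius 1/9; u4: center (-1/4, -11/36), radius 1/45
The normal forms differ: not equal.

not equal; the first gives u1: center (-1/2, 1/2), radius 1/6; u2: center (15/28, 4/7), radius 1/84; u3: center (4/7, 13/28), radius 1/63; u4: center (13/28, 4/7), radius 1/84 and the second u1: center (0, 1/4), radius 1/9; u2: center (-7/36, -7/36), radius 1/72; u3: center (-1/2, -1/2), radius 1/9; u4: center (-1/4, -11/36), radius 1/45


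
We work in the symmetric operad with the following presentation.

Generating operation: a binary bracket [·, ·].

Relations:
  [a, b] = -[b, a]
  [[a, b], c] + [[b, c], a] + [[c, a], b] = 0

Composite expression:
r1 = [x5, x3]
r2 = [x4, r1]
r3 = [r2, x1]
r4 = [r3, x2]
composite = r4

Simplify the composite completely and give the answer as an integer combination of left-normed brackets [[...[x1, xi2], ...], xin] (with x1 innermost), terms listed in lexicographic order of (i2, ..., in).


-[[[[x1, x3], x5], x4], x2] + [[[[x1, x4], x3], x5], x2] - [[[[x1, x4], x5], x3], x2] + [[[[x1, x5], x3], x4], x2]


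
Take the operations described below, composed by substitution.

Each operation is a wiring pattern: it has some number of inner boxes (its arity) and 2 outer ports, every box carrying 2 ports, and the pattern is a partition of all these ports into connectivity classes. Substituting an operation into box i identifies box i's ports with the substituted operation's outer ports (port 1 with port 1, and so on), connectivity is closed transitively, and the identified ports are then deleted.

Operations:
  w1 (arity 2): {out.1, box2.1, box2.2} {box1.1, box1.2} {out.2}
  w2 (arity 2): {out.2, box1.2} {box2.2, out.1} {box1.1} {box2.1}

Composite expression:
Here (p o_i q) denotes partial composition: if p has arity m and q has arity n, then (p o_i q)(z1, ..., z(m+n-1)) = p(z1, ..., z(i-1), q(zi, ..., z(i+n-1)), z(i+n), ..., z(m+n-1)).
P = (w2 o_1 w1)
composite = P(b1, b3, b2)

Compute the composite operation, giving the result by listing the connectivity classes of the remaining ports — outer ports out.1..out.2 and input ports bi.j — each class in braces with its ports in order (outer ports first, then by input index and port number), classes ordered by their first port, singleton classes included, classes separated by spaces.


{out.1, b2.2} {out.2} {b1.1, b1.2} {b2.1} {b3.1, b3.2}

Substituting into w2 glues patterns; closure does the rest.
stage w1: inputs (b1, b3), connectivity {out.1, b3.1, b3.2} {out.2} {b1.1, b1.2}, out.j its boundary
stage w2: inputs (b1, b3, b2), connectivity {out.1, b2.2} {out.2} {b1.1, b1.2} {b2.1} {b3.1, b3.2}, out.j its boundary


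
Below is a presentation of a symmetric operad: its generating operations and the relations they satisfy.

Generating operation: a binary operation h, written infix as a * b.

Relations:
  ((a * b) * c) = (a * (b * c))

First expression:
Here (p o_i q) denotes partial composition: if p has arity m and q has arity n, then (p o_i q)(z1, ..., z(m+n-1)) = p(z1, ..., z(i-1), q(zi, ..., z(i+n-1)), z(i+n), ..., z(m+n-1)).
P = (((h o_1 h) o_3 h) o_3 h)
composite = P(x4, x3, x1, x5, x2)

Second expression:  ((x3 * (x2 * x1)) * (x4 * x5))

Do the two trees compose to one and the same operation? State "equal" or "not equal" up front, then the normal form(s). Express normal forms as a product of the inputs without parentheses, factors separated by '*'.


not equal; the first gives x4 * x3 * x1 * x5 * x2 and the second x3 * x2 * x1 * x4 * x5

Normal form of the first expression: x4 * x3 * x1 * x5 * x2
Normal form of the second expression: x3 * x2 * x1 * x4 * x5
No match — not equal.


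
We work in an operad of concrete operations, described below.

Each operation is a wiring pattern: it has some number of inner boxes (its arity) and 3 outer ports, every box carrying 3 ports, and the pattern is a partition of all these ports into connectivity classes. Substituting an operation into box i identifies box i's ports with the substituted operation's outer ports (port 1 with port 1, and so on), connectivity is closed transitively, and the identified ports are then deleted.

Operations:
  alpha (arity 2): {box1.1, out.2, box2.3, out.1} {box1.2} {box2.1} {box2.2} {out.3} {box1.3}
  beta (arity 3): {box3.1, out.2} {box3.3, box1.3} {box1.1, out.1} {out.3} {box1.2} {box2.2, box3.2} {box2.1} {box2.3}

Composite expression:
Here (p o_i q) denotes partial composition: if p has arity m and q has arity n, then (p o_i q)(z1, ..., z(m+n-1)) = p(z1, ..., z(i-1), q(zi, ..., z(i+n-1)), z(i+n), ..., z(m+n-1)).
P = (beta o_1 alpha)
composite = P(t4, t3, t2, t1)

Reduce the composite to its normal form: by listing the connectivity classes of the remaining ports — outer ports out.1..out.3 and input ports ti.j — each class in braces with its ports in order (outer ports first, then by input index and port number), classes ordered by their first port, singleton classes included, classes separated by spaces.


Connectivity passes through glued beta-boundaries; trace each wire chain.
the subtree at alpha composes to {out.1, out.2, t3.3, t4.1} {out.3} {t3.1} {t3.2} {t4.2} {t4.3} on (t4, t3); out.j = own outer ports
the subtree at beta composes to {out.1, t3.3, t4.1} {out.2, t1.1} {out.3} {t1.2, t2.2} {t1.3} {t2.1} {t2.3} {t3.1} {t3.2} {t4.2} {t4.3} on (t4, t3, t2, t1); out.j = own outer ports

{out.1, t3.3, t4.1} {out.2, t1.1} {out.3} {t1.2, t2.2} {t1.3} {t2.1} {t2.3} {t3.1} {t3.2} {t4.2} {t4.3}


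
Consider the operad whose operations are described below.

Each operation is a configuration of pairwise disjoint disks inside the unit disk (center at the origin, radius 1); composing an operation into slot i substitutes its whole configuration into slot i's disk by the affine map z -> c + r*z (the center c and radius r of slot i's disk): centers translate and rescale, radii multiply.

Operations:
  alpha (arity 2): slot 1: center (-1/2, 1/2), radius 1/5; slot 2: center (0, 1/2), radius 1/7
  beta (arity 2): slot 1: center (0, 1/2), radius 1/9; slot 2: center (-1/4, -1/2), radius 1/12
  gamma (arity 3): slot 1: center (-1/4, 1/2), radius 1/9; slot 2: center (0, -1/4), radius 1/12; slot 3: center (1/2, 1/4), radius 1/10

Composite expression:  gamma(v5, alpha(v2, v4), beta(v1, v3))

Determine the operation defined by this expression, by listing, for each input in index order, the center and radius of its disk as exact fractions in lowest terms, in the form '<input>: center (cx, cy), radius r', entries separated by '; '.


v1: center (1/2, 3/10), radius 1/90; v2: center (-1/24, -5/24), radius 1/60; v3: center (19/40, 1/5), radius 1/120; v4: center (0, -5/24), radius 1/84; v5: center (-1/4, 1/2), radius 1/9

Follow each v-input down from gamma: c' goes to c + r*c', radius to r*r'.
tracing v5 down its 1-map path: center (-1/4, 1/2), radius 1/9
tracing v2 down its 2-map path: center (-1/24, -5/24), radius 1/60
tracing v4 down its 2-map path: center (0, -5/24), radius 1/84
tracing v1 down its 2-map path: center (1/2, 3/10), radius 1/90
tracing v3 down its 2-map path: center (19/40, 1/5), radius 1/120


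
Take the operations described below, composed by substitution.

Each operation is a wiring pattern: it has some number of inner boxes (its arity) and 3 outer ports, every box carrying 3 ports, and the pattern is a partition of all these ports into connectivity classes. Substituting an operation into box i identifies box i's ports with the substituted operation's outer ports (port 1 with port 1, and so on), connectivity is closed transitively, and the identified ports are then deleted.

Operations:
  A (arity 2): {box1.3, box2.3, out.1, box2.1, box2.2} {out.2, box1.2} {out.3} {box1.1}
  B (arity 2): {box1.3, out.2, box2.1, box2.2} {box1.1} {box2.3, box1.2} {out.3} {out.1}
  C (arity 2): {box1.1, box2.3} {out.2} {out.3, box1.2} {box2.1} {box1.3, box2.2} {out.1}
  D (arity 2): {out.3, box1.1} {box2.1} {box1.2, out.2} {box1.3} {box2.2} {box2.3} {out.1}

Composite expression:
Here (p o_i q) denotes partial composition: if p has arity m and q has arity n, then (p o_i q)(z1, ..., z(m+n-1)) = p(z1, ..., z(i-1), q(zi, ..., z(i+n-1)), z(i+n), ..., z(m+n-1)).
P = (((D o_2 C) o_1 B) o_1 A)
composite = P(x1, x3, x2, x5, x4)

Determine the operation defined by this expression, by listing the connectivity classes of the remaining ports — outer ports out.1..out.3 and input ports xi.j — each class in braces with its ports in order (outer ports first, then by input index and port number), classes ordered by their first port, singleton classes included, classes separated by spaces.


{out.1} {out.2, x2.1, x2.2} {out.3} {x1.1} {x1.2, x2.3} {x1.3, x3.1, x3.2, x3.3} {x4.1} {x4.2, x5.3} {x4.3, x5.1} {x5.2}

Reachability decides: close wires over D-identified ports.
stage A: inputs (x1, x3), connectivity {out.1, x1.3, x3.1, x3.2, x3.3} {out.2, x1.2} {out.3} {x1.1}, out.j its boundary
stage B: inputs (x1, x3, x2), connectivity {out.1} {out.2, x2.1, x2.2} {out.3} {x1.1} {x1.2, x2.3} {x1.3, x3.1, x3.2, x3.3}, out.j its boundary
stage C: inputs (x5, x4), connectivity {out.1} {out.2} {out.3, x5.2} {x4.1} {x4.2, x5.3} {x4.3, x5.1}, out.j its boundary
stage D: inputs (x1, x3, x2, x5, x4), connectivity {out.1} {out.2, x2.1, x2.2} {out.3} {x1.1} {x1.2, x2.3} {x1.3, x3.1, x3.2, x3.3} {x4.1} {x4.2, x5.3} {x4.3, x5.1} {x5.2}, out.j its boundary


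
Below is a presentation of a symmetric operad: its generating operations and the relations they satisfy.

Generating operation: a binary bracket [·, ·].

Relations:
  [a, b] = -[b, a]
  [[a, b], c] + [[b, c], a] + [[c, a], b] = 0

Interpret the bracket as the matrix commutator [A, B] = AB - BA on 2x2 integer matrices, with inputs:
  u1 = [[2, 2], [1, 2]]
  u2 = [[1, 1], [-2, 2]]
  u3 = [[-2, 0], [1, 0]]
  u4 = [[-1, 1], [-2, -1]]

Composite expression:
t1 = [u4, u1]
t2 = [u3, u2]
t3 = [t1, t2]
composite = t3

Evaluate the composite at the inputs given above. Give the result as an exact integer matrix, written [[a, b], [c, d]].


[[0, -20], [50, 0]]


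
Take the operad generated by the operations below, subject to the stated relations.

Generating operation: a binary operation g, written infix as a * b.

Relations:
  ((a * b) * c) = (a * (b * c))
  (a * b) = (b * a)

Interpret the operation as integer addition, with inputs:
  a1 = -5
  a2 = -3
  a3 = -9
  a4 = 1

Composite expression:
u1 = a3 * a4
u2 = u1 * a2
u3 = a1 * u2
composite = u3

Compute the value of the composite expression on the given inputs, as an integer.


(a3 * a4) = -8
((a3 * a4) * a2) = -11
(a1 * ((a3 * a4) * a2)) = -16

-16


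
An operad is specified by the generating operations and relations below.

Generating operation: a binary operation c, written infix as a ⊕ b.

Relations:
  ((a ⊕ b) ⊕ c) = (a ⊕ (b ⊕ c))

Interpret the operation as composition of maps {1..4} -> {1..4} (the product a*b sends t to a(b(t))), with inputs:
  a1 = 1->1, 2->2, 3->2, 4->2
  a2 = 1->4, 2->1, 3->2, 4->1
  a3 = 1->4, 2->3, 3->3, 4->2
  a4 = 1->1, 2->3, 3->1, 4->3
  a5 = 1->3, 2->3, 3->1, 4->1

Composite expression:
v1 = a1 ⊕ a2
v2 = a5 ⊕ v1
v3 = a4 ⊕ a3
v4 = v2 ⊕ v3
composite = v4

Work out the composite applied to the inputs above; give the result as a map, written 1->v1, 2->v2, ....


1->3, 2->3, 3->3, 4->3

(a1 ⊕ a2) = 1->2, 2->1, 3->2, 4->1
(a5 ⊕ (a1 ⊕ a2)) = 1->3, 2->3, 3->3, 4->3
(a4 ⊕ a3) = 1->3, 2->1, 3->1, 4->3
((a5 ⊕ (a1 ⊕ a2)) ⊕ (a4 ⊕ a3)) = 1->3, 2->3, 3->3, 4->3


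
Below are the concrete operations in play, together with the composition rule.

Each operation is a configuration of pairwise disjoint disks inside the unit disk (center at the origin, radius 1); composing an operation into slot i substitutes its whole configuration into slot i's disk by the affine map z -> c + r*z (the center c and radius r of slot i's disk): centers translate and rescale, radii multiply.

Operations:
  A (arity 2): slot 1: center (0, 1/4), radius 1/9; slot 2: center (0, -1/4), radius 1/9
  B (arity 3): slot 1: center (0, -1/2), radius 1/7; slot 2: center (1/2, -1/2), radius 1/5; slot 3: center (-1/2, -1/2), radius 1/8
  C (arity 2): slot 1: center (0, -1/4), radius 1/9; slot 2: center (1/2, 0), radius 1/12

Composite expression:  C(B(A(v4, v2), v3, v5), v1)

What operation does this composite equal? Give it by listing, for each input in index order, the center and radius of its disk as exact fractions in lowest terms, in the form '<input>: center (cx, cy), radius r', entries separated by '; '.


v1: center (1/2, 0), radius 1/12; v2: center (0, -13/42), radius 1/567; v3: center (1/18, -11/36), radius 1/45; v4: center (0, -19/63), radius 1/567; v5: center (-1/18, -11/36), radius 1/72


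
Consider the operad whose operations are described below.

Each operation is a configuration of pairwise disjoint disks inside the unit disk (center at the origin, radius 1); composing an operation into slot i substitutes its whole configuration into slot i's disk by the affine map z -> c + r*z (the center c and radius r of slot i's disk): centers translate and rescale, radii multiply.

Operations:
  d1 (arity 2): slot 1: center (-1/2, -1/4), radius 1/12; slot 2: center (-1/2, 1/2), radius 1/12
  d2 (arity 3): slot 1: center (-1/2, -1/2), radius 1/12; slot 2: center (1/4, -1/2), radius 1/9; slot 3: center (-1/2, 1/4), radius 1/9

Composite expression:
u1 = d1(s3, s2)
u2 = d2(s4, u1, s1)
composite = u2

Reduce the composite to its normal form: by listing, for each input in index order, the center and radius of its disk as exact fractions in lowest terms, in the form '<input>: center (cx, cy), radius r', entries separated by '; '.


s1: center (-1/2, 1/4), radius 1/9; s2: center (7/36, -4/9), radius 1/108; s3: center (7/36, -19/36), radius 1/108; s4: center (-1/2, -1/2), radius 1/12


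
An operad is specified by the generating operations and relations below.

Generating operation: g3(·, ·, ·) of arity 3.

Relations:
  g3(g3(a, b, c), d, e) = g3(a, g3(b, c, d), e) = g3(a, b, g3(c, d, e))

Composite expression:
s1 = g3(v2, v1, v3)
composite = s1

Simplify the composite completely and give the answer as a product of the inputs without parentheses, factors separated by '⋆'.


All parenthesizations of g3 agree; list the v-inputs left to right.
g3(v2, v1, v3) reduces to v2 ⋆ v1 ⋆ v3

v2 ⋆ v1 ⋆ v3


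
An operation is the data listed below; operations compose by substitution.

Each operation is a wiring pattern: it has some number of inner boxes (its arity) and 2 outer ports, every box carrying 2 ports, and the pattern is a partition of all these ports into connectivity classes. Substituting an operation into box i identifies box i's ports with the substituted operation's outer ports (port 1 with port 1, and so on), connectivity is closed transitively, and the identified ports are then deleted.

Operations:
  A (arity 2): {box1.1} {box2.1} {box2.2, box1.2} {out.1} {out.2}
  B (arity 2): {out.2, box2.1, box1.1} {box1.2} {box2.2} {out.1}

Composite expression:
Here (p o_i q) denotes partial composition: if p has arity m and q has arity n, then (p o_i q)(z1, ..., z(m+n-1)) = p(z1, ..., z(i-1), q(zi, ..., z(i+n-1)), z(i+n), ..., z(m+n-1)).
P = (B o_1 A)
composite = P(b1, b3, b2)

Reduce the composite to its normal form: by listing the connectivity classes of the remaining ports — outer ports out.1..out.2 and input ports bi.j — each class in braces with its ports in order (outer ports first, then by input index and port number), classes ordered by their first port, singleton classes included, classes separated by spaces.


{out.1} {out.2, b2.1} {b1.1} {b1.2, b3.2} {b2.2} {b3.1}


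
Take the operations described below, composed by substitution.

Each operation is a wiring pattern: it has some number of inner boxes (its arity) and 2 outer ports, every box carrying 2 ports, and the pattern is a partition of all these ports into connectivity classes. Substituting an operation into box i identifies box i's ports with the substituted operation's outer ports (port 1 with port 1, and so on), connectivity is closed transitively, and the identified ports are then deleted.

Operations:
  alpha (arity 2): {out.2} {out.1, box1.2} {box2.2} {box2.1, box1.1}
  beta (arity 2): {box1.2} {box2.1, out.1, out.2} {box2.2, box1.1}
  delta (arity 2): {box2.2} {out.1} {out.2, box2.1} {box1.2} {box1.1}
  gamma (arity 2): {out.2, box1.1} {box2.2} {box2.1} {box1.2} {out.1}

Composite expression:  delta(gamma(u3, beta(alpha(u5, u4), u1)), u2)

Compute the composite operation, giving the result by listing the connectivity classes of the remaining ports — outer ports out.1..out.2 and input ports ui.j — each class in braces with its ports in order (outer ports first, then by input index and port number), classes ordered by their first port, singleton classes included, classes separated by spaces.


After gluing at delta, chains via deleted ports link the u-ports.
composing alpha on (u5, u4), with out.j its own outer ports: {out.1, u5.2} {out.2} {u4.1, u5.1} {u4.2}
composing beta on (u5, u4, u1), with out.j its own outer ports: {out.1, out.2, u1.1} {u1.2, u5.2} {u4.1, u5.1} {u4.2}
composing gamma on (u3, u5, u4, u1), with out.j its own outer ports: {out.1} {out.2, u3.1} {u1.1} {u1.2, u5.2} {u3.2} {u4.1, u5.1} {u4.2}
composing delta on (u3, u5, u4, u1, u2), with out.j its own outer ports: {out.1} {out.2, u2.1} {u1.1} {u1.2, u5.2} {u2.2} {u3.1} {u3.2} {u4.1, u5.1} {u4.2}

{out.1} {out.2, u2.1} {u1.1} {u1.2, u5.2} {u2.2} {u3.1} {u3.2} {u4.1, u5.1} {u4.2}


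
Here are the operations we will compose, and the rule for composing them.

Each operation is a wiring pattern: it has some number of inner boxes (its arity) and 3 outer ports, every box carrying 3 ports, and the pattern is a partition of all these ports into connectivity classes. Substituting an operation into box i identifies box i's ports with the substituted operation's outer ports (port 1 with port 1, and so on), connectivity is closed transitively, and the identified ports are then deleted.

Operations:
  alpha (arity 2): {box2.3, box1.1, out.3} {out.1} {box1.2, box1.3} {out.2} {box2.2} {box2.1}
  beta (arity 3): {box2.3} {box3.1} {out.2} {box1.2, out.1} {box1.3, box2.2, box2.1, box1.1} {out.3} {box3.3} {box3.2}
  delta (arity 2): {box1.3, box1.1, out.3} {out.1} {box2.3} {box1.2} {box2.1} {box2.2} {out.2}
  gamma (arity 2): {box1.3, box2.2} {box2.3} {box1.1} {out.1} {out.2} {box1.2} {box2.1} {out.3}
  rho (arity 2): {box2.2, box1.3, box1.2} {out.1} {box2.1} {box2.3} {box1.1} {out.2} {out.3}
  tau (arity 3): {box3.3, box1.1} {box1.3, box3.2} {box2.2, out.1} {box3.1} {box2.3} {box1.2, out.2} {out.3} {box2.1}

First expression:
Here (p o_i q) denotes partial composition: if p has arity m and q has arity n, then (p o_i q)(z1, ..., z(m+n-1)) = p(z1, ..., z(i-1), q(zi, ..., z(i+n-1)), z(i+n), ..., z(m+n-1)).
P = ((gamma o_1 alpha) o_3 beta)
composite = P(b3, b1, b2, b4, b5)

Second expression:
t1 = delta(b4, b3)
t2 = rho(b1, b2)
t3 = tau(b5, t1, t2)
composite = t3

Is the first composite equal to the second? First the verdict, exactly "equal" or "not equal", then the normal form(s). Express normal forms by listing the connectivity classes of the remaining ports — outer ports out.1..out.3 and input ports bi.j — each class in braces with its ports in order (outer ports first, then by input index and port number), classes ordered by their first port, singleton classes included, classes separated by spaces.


not equal; first: {out.1} {out.2} {out.3} {b1.1} {b1.2} {b1.3, b3.1} {b2.1, b2.3, b4.1, b4.2} {b2.2} {b3.2, b3.3} {b4.3} {b5.1} {b5.2} {b5.3}; second: {out.1} {out.2, b5.2} {out.3} {b1.1} {b1.2, b1.3, b2.2} {b2.1} {b2.3} {b3.1} {b3.2} {b3.3} {b4.1, b4.3} {b4.2} {b5.1} {b5.3}

Normal form of the first expression: {out.1} {out.2} {out.3} {b1.1} {b1.2} {b1.3, b3.1} {b2.1, b2.3, b4.1, b4.2} {b2.2} {b3.2, b3.3} {b4.3} {b5.1} {b5.2} {b5.3}
Normal form of the second expression: {out.1} {out.2, b5.2} {out.3} {b1.1} {b1.2, b1.3, b2.2} {b2.1} {b2.3} {b3.1} {b3.2} {b3.3} {b4.1, b4.3} {b4.2} {b5.1} {b5.3}
The normal forms differ: not equal.
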